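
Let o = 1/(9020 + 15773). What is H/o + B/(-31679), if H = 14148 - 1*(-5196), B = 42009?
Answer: 15193115052759/31679 ≈ 4.7960e+8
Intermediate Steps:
o = 1/24793 ≈ 4.0334e-5
H = 19344 (H = 14148 + 5196 = 19344)
H/o + B/(-31679) = 19344/(1/24793) + 42009/(-31679) = 19344*24793 + 42009*(-1/31679) = 479595792 - 42009/31679 = 15193115052759/31679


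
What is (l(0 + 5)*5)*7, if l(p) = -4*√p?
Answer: -140*√5 ≈ -313.05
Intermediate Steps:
(l(0 + 5)*5)*7 = (-4*√(0 + 5)*5)*7 = (-4*√5*5)*7 = -20*√5*7 = -140*√5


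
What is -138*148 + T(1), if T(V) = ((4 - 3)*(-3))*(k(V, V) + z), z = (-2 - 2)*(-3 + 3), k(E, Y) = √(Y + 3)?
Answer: -20430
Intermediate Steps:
k(E, Y) = √(3 + Y)
z = 0 (z = -4*0 = 0)
T(V) = -3*√(3 + V) (T(V) = ((4 - 3)*(-3))*(√(3 + V) + 0) = (1*(-3))*√(3 + V) = -3*√(3 + V))
-138*148 + T(1) = -138*148 - 3*√(3 + 1) = -20424 - 3*√4 = -20424 - 3*2 = -20424 - 6 = -20430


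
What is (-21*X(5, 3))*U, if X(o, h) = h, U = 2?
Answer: -126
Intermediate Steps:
(-21*X(5, 3))*U = -21*3*2 = -63*2 = -126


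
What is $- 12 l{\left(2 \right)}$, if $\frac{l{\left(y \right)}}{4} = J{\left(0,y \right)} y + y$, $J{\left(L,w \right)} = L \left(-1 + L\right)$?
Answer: $-96$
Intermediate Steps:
$l{\left(y \right)} = 4 y$ ($l{\left(y \right)} = 4 \left(0 \left(-1 + 0\right) y + y\right) = 4 \left(0 \left(-1\right) y + y\right) = 4 \left(0 y + y\right) = 4 \left(0 + y\right) = 4 y$)
$- 12 l{\left(2 \right)} = - 12 \cdot 4 \cdot 2 = \left(-12\right) 8 = -96$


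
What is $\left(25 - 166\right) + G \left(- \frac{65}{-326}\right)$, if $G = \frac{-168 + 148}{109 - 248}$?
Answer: $- \frac{3193987}{22657} \approx -140.97$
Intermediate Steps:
$G = \frac{20}{139}$ ($G = - \frac{20}{-139} = \left(-20\right) \left(- \frac{1}{139}\right) = \frac{20}{139} \approx 0.14388$)
$\left(25 - 166\right) + G \left(- \frac{65}{-326}\right) = \left(25 - 166\right) + \frac{20 \left(- \frac{65}{-326}\right)}{139} = \left(25 - 166\right) + \frac{20 \left(\left(-65\right) \left(- \frac{1}{326}\right)\right)}{139} = -141 + \frac{20}{139} \cdot \frac{65}{326} = -141 + \frac{650}{22657} = - \frac{3193987}{22657}$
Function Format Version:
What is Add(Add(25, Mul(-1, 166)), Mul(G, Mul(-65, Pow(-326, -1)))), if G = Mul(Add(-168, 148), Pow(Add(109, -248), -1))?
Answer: Rational(-3193987, 22657) ≈ -140.97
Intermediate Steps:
G = Rational(20, 139) (G = Mul(-20, Pow(-139, -1)) = Mul(-20, Rational(-1, 139)) = Rational(20, 139) ≈ 0.14388)
Add(Add(25, Mul(-1, 166)), Mul(G, Mul(-65, Pow(-326, -1)))) = Add(Add(25, Mul(-1, 166)), Mul(Rational(20, 139), Mul(-65, Pow(-326, -1)))) = Add(Add(25, -166), Mul(Rational(20, 139), Mul(-65, Rational(-1, 326)))) = Add(-141, Mul(Rational(20, 139), Rational(65, 326))) = Add(-141, Rational(650, 22657)) = Rational(-3193987, 22657)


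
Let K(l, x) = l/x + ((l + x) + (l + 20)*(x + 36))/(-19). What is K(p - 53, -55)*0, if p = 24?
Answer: 0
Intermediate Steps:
K(l, x) = -l/19 - x/19 + l/x - (20 + l)*(36 + x)/19 (K(l, x) = l/x + ((l + x) + (20 + l)*(36 + x))*(-1/19) = l/x + (l + x + (20 + l)*(36 + x))*(-1/19) = l/x + (-l/19 - x/19 - (20 + l)*(36 + x)/19) = -l/19 - x/19 + l/x - (20 + l)*(36 + x)/19)
K(p - 53, -55)*0 = (((24 - 53) - 1/19*(-55)*(720 + 21*(-55) + 37*(24 - 53) + (24 - 53)*(-55)))/(-55))*0 = -(-29 - 1/19*(-55)*(720 - 1155 + 37*(-29) - 29*(-55)))/55*0 = -(-29 - 1/19*(-55)*(720 - 1155 - 1073 + 1595))/55*0 = -(-29 - 1/19*(-55)*87)/55*0 = -(-29 + 4785/19)/55*0 = -1/55*4234/19*0 = -4234/1045*0 = 0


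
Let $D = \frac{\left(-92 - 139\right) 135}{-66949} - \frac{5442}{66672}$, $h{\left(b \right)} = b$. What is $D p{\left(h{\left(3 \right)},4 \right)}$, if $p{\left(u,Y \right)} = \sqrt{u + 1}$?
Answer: $\frac{285804977}{371968644} \approx 0.76836$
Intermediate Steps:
$p{\left(u,Y \right)} = \sqrt{1 + u}$
$D = \frac{285804977}{743937288}$ ($D = \left(-231\right) 135 \left(- \frac{1}{66949}\right) - \frac{907}{11112} = \left(-31185\right) \left(- \frac{1}{66949}\right) - \frac{907}{11112} = \frac{31185}{66949} - \frac{907}{11112} = \frac{285804977}{743937288} \approx 0.38418$)
$D p{\left(h{\left(3 \right)},4 \right)} = \frac{285804977 \sqrt{1 + 3}}{743937288} = \frac{285804977 \sqrt{4}}{743937288} = \frac{285804977}{743937288} \cdot 2 = \frac{285804977}{371968644}$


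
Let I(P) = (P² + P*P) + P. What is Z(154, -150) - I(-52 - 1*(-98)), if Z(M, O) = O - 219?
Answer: -4647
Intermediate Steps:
Z(M, O) = -219 + O
I(P) = P + 2*P² (I(P) = (P² + P²) + P = 2*P² + P = P + 2*P²)
Z(154, -150) - I(-52 - 1*(-98)) = (-219 - 150) - (-52 - 1*(-98))*(1 + 2*(-52 - 1*(-98))) = -369 - (-52 + 98)*(1 + 2*(-52 + 98)) = -369 - 46*(1 + 2*46) = -369 - 46*(1 + 92) = -369 - 46*93 = -369 - 1*4278 = -369 - 4278 = -4647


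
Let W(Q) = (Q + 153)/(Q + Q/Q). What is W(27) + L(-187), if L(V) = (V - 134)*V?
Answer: 420234/7 ≈ 60033.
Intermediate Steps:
L(V) = V*(-134 + V) (L(V) = (-134 + V)*V = V*(-134 + V))
W(Q) = (153 + Q)/(1 + Q) (W(Q) = (153 + Q)/(Q + 1) = (153 + Q)/(1 + Q))
W(27) + L(-187) = (153 + 27)/(1 + 27) - 187*(-134 - 187) = 180/28 - 187*(-321) = (1/28)*180 + 60027 = 45/7 + 60027 = 420234/7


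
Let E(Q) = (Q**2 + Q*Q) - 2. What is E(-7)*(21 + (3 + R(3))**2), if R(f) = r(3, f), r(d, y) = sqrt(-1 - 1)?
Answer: 2688 + 576*I*sqrt(2) ≈ 2688.0 + 814.59*I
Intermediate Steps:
r(d, y) = I*sqrt(2) (r(d, y) = sqrt(-2) = I*sqrt(2))
E(Q) = -2 + 2*Q**2 (E(Q) = (Q**2 + Q**2) - 2 = 2*Q**2 - 2 = -2 + 2*Q**2)
R(f) = I*sqrt(2)
E(-7)*(21 + (3 + R(3))**2) = (-2 + 2*(-7)**2)*(21 + (3 + I*sqrt(2))**2) = (-2 + 2*49)*(21 + (3 + I*sqrt(2))**2) = (-2 + 98)*(21 + (3 + I*sqrt(2))**2) = 96*(21 + (3 + I*sqrt(2))**2) = 2016 + 96*(3 + I*sqrt(2))**2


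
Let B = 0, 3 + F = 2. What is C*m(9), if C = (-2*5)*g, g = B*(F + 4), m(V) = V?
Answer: 0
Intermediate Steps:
F = -1 (F = -3 + 2 = -1)
g = 0 (g = 0*(-1 + 4) = 0*3 = 0)
C = 0 (C = -2*5*0 = -10*0 = 0)
C*m(9) = 0*9 = 0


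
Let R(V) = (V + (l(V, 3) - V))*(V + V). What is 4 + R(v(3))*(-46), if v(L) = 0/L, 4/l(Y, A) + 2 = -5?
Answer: 4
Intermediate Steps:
l(Y, A) = -4/7 (l(Y, A) = 4/(-2 - 5) = 4/(-7) = 4*(-⅐) = -4/7)
v(L) = 0
R(V) = -8*V/7 (R(V) = (V + (-4/7 - V))*(V + V) = -8*V/7)
4 + R(v(3))*(-46) = 4 - 8/7*0*(-46) = 4 + 0*(-46) = 4 + 0 = 4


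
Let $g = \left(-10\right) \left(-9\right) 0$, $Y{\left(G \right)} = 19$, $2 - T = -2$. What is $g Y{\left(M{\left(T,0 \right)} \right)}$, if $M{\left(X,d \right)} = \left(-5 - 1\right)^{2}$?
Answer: $0$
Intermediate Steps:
$T = 4$ ($T = 2 - -2 = 2 + 2 = 4$)
$M{\left(X,d \right)} = 36$ ($M{\left(X,d \right)} = \left(-6\right)^{2} = 36$)
$g = 0$ ($g = 90 \cdot 0 = 0$)
$g Y{\left(M{\left(T,0 \right)} \right)} = 0 \cdot 19 = 0$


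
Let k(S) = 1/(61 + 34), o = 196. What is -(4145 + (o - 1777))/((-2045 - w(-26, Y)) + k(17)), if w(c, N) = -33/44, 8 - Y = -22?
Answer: 974320/776811 ≈ 1.2543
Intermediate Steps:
Y = 30 (Y = 8 - 1*(-22) = 8 + 22 = 30)
k(S) = 1/95
w(c, N) = -3/4 (w(c, N) = -33*1/44 = -3/4)
-(4145 + (o - 1777))/((-2045 - w(-26, Y)) + k(17)) = -(4145 + (196 - 1777))/((-2045 - 1*(-3/4)) + 1/95) = -(4145 - 1581)/((-2045 + 3/4) + 1/95) = -2564/(-8177/4 + 1/95) = -2564/(-776811/380) = -2564*(-380)/776811 = -1*(-974320/776811) = 974320/776811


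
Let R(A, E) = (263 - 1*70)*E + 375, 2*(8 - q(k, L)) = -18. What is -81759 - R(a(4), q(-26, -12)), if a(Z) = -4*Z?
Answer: -85415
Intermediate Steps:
q(k, L) = 17 (q(k, L) = 8 - 1/2*(-18) = 8 + 9 = 17)
R(A, E) = 375 + 193*E (R(A, E) = (263 - 70)*E + 375 = 193*E + 375 = 375 + 193*E)
-81759 - R(a(4), q(-26, -12)) = -81759 - (375 + 193*17) = -81759 - (375 + 3281) = -81759 - 1*3656 = -81759 - 3656 = -85415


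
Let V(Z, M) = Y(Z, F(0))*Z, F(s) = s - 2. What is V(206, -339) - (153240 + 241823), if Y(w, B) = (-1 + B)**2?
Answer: -393209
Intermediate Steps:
F(s) = -2 + s
V(Z, M) = 9*Z (V(Z, M) = (-1 + (-2 + 0))**2*Z = (-1 - 2)**2*Z = (-3)**2*Z = 9*Z)
V(206, -339) - (153240 + 241823) = 9*206 - (153240 + 241823) = 1854 - 1*395063 = 1854 - 395063 = -393209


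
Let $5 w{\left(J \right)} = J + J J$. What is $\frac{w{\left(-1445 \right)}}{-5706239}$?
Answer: $- \frac{417316}{5706239} \approx -0.073133$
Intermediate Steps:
$w{\left(J \right)} = \frac{J}{5} + \frac{J^{2}}{5}$ ($w{\left(J \right)} = \frac{J + J J}{5} = \frac{J + J^{2}}{5} = \frac{J}{5} + \frac{J^{2}}{5}$)
$\frac{w{\left(-1445 \right)}}{-5706239} = \frac{\frac{1}{5} \left(-1445\right) \left(1 - 1445\right)}{-5706239} = \frac{1}{5} \left(-1445\right) \left(-1444\right) \left(- \frac{1}{5706239}\right) = 417316 \left(- \frac{1}{5706239}\right) = - \frac{417316}{5706239}$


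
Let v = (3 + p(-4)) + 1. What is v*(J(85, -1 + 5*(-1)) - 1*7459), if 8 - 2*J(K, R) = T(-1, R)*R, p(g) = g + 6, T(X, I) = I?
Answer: -44838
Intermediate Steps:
p(g) = 6 + g
J(K, R) = 4 - R²/2 (J(K, R) = 4 - R*R/2 = 4 - R²/2)
v = 6 (v = (3 + (6 - 4)) + 1 = (3 + 2) + 1 = 5 + 1 = 6)
v*(J(85, -1 + 5*(-1)) - 1*7459) = 6*((4 - (-1 + 5*(-1))²/2) - 1*7459) = 6*((4 - (-1 - 5)²/2) - 7459) = 6*((4 - ½*(-6)²) - 7459) = 6*((4 - ½*36) - 7459) = 6*((4 - 18) - 7459) = 6*(-14 - 7459) = 6*(-7473) = -44838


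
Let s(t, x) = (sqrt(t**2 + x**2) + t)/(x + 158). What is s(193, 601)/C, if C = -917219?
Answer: -193/696169221 - 5*sqrt(15938)/696169221 ≈ -1.1839e-6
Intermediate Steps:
s(t, x) = (t + sqrt(t**2 + x**2))/(158 + x)
s(193, 601)/C = ((193 + sqrt(193**2 + 601**2))/(158 + 601))/(-917219) = ((193 + sqrt(37249 + 361201))/759)*(-1/917219) = ((193 + sqrt(398450))/759)*(-1/917219) = ((193 + 5*sqrt(15938))/759)*(-1/917219) = (193/759 + 5*sqrt(15938)/759)*(-1/917219) = -193/696169221 - 5*sqrt(15938)/696169221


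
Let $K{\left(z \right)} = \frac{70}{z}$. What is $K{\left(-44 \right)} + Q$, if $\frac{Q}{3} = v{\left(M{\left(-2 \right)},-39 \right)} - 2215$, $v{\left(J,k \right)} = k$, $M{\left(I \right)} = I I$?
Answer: $- \frac{148799}{22} \approx -6763.6$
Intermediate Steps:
$M{\left(I \right)} = I^{2}$
$Q = -6762$ ($Q = 3 \left(-39 - 2215\right) = 3 \left(-2254\right) = -6762$)
$K{\left(-44 \right)} + Q = \frac{70}{-44} - 6762 = 70 \left(- \frac{1}{44}\right) - 6762 = - \frac{35}{22} - 6762 = - \frac{148799}{22}$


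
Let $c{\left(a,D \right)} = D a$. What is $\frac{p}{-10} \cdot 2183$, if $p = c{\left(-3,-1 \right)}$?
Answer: $- \frac{6549}{10} \approx -654.9$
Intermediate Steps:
$p = 3$ ($p = \left(-1\right) \left(-3\right) = 3$)
$\frac{p}{-10} \cdot 2183 = \frac{3}{-10} \cdot 2183 = 3 \left(- \frac{1}{10}\right) 2183 = \left(- \frac{3}{10}\right) 2183 = - \frac{6549}{10}$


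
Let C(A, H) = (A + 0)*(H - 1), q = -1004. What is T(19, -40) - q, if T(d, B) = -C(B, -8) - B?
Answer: 684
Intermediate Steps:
C(A, H) = A*(-1 + H)
T(d, B) = 8*B (T(d, B) = -B*(-1 - 8) - B = -B*(-9) - B = -(-9)*B - B = 9*B - B = 8*B)
T(19, -40) - q = 8*(-40) - 1*(-1004) = -320 + 1004 = 684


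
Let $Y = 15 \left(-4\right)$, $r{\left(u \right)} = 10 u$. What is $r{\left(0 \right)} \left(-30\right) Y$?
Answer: $0$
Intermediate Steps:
$Y = -60$
$r{\left(0 \right)} \left(-30\right) Y = 10 \cdot 0 \left(-30\right) \left(-60\right) = 0 \left(-30\right) \left(-60\right) = 0 \left(-60\right) = 0$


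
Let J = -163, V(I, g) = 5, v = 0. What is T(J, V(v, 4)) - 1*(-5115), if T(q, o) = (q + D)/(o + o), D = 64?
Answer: 51051/10 ≈ 5105.1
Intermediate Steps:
T(q, o) = (64 + q)/(2*o) (T(q, o) = (q + 64)/(o + o) = (64 + q)/((2*o)) = (64 + q)*(1/(2*o)) = (64 + q)/(2*o))
T(J, V(v, 4)) - 1*(-5115) = (½)*(64 - 163)/5 - 1*(-5115) = (½)*(⅕)*(-99) + 5115 = -99/10 + 5115 = 51051/10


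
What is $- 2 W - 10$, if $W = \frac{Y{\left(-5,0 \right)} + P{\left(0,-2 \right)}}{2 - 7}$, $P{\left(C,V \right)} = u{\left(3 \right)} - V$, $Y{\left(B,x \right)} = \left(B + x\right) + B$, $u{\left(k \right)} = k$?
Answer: $-12$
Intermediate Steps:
$Y{\left(B,x \right)} = x + 2 B$
$P{\left(C,V \right)} = 3 - V$
$W = 1$ ($W = \frac{\left(0 + 2 \left(-5\right)\right) + \left(3 - -2\right)}{2 - 7} = \frac{\left(0 - 10\right) + \left(3 + 2\right)}{-5} = \left(-10 + 5\right) \left(- \frac{1}{5}\right) = \left(-5\right) \left(- \frac{1}{5}\right) = 1$)
$- 2 W - 10 = \left(-2\right) 1 - 10 = -2 - 10 = -12$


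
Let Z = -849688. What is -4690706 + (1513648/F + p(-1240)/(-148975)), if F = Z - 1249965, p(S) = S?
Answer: -293446677069339526/62559161135 ≈ -4.6907e+6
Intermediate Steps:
F = -2099653 (F = -849688 - 1249965 = -2099653)
-4690706 + (1513648/F + p(-1240)/(-148975)) = -4690706 + (1513648/(-2099653) - 1240/(-148975)) = -4690706 + (1513648*(-1/2099653) - 1240*(-1/148975)) = -4690706 + (-1513648/2099653 + 248/29795) = -4690706 - 44578428216/62559161135 = -293446677069339526/62559161135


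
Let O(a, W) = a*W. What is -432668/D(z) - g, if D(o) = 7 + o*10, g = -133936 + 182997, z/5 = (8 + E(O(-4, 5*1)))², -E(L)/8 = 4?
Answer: -1413732895/28807 ≈ -49076.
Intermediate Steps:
O(a, W) = W*a
E(L) = -32 (E(L) = -8*4 = -32)
z = 2880 (z = 5*(8 - 32)² = 5*(-24)² = 5*576 = 2880)
g = 49061
D(o) = 7 + 10*o
-432668/D(z) - g = -432668/(7 + 10*2880) - 1*49061 = -432668/(7 + 28800) - 49061 = -432668/28807 - 49061 = -1413732895/28807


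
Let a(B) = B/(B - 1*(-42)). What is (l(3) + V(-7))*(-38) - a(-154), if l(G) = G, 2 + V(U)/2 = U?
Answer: 4549/8 ≈ 568.63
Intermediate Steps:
V(U) = -4 + 2*U
a(B) = B/(42 + B) (a(B) = B/(B + 42) = B/(42 + B))
(l(3) + V(-7))*(-38) - a(-154) = (3 + (-4 + 2*(-7)))*(-38) - (-154)/(42 - 154) = (3 + (-4 - 14))*(-38) - (-154)/(-112) = (3 - 18)*(-38) - (-154)*(-1)/112 = -15*(-38) - 1*11/8 = 570 - 11/8 = 4549/8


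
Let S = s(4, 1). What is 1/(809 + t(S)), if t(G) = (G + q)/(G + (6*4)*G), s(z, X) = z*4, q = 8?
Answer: 50/40453 ≈ 0.0012360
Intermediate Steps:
s(z, X) = 4*z
S = 16 (S = 4*4 = 16)
t(G) = (8 + G)/(25*G) (t(G) = (G + 8)/(G + (6*4)*G) = (8 + G)/(G + 24*G) = (8 + G)/((25*G)) = (8 + G)*(1/(25*G)) = (8 + G)/(25*G))
1/(809 + t(S)) = 1/(809 + (1/25)*(8 + 16)/16) = 1/(809 + (1/25)*(1/16)*24) = 1/(809 + 3/50) = 1/(40453/50) = 50/40453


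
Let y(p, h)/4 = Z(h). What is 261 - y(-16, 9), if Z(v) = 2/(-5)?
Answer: 1313/5 ≈ 262.60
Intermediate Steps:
Z(v) = -⅖ (Z(v) = 2*(-⅕) = -⅖)
y(p, h) = -8/5 (y(p, h) = 4*(-⅖) = -8/5)
261 - y(-16, 9) = 261 - 1*(-8/5) = 261 + 8/5 = 1313/5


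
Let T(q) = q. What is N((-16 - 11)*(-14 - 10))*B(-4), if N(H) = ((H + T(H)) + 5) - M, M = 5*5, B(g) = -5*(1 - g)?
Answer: -31900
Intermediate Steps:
B(g) = -5 + 5*g
M = 25
N(H) = -20 + 2*H (N(H) = ((H + H) + 5) - 1*25 = (2*H + 5) - 25 = (5 + 2*H) - 25 = -20 + 2*H)
N((-16 - 11)*(-14 - 10))*B(-4) = (-20 + 2*((-16 - 11)*(-14 - 10)))*(-5 + 5*(-4)) = (-20 + 2*(-27*(-24)))*(-5 - 20) = (-20 + 2*648)*(-25) = (-20 + 1296)*(-25) = 1276*(-25) = -31900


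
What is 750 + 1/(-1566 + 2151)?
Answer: 438751/585 ≈ 750.00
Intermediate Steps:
750 + 1/(-1566 + 2151) = 750 + 1/585 = 438751/585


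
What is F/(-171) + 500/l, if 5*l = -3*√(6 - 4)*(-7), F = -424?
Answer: 424/171 + 1250*√2/21 ≈ 86.659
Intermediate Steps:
l = 21*√2/5 (l = (-3*√(6 - 4)*(-7))/5 = (-3*√2*(-7))/5 = (21*√2)/5 = 21*√2/5 ≈ 5.9397)
F/(-171) + 500/l = -424/(-171) + 500/((21*√2/5)) = -424*(-1/171) + 500*(5*√2/42) = 424/171 + 1250*√2/21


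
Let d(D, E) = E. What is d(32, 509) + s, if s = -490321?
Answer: -489812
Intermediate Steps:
d(32, 509) + s = 509 - 490321 = -489812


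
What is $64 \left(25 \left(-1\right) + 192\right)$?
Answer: $10688$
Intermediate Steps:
$64 \left(25 \left(-1\right) + 192\right) = 64 \left(-25 + 192\right) = 64 \cdot 167 = 10688$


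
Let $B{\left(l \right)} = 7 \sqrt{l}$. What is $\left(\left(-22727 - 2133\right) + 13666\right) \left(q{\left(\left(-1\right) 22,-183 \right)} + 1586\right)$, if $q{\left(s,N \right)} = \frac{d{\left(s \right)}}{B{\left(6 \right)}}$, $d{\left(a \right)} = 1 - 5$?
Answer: $-17753684 + \frac{22388 \sqrt{6}}{21} \approx -1.7751 \cdot 10^{7}$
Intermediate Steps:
$d{\left(a \right)} = -4$
$q{\left(s,N \right)} = - \frac{2 \sqrt{6}}{21}$ ($q{\left(s,N \right)} = - \frac{4}{7 \sqrt{6}} = - 4 \frac{\sqrt{6}}{42} = - \frac{2 \sqrt{6}}{21}$)
$\left(\left(-22727 - 2133\right) + 13666\right) \left(q{\left(\left(-1\right) 22,-183 \right)} + 1586\right) = \left(\left(-22727 - 2133\right) + 13666\right) \left(- \frac{2 \sqrt{6}}{21} + 1586\right) = \left(\left(-22727 - 2133\right) + 13666\right) \left(1586 - \frac{2 \sqrt{6}}{21}\right) = \left(-24860 + 13666\right) \left(1586 - \frac{2 \sqrt{6}}{21}\right) = - 11194 \left(1586 - \frac{2 \sqrt{6}}{21}\right) = -17753684 + \frac{22388 \sqrt{6}}{21}$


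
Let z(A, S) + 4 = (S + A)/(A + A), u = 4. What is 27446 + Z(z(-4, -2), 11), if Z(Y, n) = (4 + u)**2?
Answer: 27510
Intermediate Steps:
z(A, S) = -4 + (A + S)/(2*A) (z(A, S) = -4 + (S + A)/(A + A) = -4 + (A + S)/((2*A)) = -4 + (A + S)*(1/(2*A)) = -4 + (A + S)/(2*A))
Z(Y, n) = 64 (Z(Y, n) = (4 + 4)**2 = 8**2 = 64)
27446 + Z(z(-4, -2), 11) = 27446 + 64 = 27510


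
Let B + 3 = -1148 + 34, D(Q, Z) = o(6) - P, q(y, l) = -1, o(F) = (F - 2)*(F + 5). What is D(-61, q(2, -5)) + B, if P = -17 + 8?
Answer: -1064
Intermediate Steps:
o(F) = (-2 + F)*(5 + F)
P = -9
D(Q, Z) = 53 (D(Q, Z) = (-10 + 6² + 3*6) - 1*(-9) = (-10 + 36 + 18) + 9 = 44 + 9 = 53)
B = -1117 (B = -3 + (-1148 + 34) = -3 - 1114 = -1117)
D(-61, q(2, -5)) + B = 53 - 1117 = -1064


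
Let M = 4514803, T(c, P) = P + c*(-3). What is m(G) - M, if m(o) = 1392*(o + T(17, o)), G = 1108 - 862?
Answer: -3900931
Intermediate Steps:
T(c, P) = P - 3*c
G = 246
m(o) = -70992 + 2784*o (m(o) = 1392*(o + (o - 3*17)) = 1392*(o + (o - 51)) = 1392*(o + (-51 + o)) = 1392*(-51 + 2*o) = -70992 + 2784*o)
m(G) - M = (-70992 + 2784*246) - 1*4514803 = (-70992 + 684864) - 4514803 = 613872 - 4514803 = -3900931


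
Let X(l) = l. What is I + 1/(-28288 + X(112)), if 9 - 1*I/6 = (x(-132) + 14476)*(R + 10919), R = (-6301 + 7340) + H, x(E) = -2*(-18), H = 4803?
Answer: -41120441481889/28176 ≈ -1.4594e+9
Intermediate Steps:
x(E) = 36
R = 5842 (R = (-6301 + 7340) + 4803 = 1039 + 4803 = 5842)
I = -1459413738 (I = 54 - 6*(36 + 14476)*(5842 + 10919) = 54 - 87072*16761 = 54 - 6*243235632 = 54 - 1459413792 = -1459413738)
I + 1/(-28288 + X(112)) = -1459413738 + 1/(-28288 + 112) = -1459413738 + 1/(-28176) = -1459413738 - 1/28176 = -41120441481889/28176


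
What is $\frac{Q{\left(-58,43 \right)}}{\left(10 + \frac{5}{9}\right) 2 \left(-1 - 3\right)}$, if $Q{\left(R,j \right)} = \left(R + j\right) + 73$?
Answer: $- \frac{261}{380} \approx -0.68684$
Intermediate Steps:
$Q{\left(R,j \right)} = 73 + R + j$
$\frac{Q{\left(-58,43 \right)}}{\left(10 + \frac{5}{9}\right) 2 \left(-1 - 3\right)} = \frac{73 - 58 + 43}{\left(10 + \frac{5}{9}\right) 2 \left(-1 - 3\right)} = \frac{58}{\left(10 + 5 \cdot \frac{1}{9}\right) 2 \left(-4\right)} = \frac{58}{\left(10 + \frac{5}{9}\right) \left(-8\right)} = \frac{58}{\frac{95}{9} \left(-8\right)} = \frac{58}{- \frac{760}{9}} = 58 \left(- \frac{9}{760}\right) = - \frac{261}{380}$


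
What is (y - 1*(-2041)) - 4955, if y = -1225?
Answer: -4139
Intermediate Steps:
(y - 1*(-2041)) - 4955 = (-1225 - 1*(-2041)) - 4955 = (-1225 + 2041) - 4955 = 816 - 4955 = -4139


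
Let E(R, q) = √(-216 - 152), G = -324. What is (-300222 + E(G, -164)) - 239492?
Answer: -539714 + 4*I*√23 ≈ -5.3971e+5 + 19.183*I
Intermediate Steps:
E(R, q) = 4*I*√23 (E(R, q) = √(-368) = 4*I*√23)
(-300222 + E(G, -164)) - 239492 = (-300222 + 4*I*√23) - 239492 = -539714 + 4*I*√23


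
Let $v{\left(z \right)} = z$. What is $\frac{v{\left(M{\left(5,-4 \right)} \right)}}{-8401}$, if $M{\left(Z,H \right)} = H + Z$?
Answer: $- \frac{1}{8401} \approx -0.00011903$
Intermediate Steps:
$\frac{v{\left(M{\left(5,-4 \right)} \right)}}{-8401} = \frac{-4 + 5}{-8401} = 1 \left(- \frac{1}{8401}\right) = - \frac{1}{8401}$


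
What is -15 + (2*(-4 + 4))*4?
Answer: -15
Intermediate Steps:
-15 + (2*(-4 + 4))*4 = -15 + (2*0)*4 = -15 + 0*4 = -15 + 0 = -15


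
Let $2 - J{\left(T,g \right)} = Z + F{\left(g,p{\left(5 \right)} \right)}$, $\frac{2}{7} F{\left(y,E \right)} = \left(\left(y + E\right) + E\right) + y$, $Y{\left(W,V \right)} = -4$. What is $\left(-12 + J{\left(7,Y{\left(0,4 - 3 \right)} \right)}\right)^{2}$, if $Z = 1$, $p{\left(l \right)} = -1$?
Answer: $576$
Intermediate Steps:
$F{\left(y,E \right)} = 7 E + 7 y$ ($F{\left(y,E \right)} = \frac{7 \left(\left(\left(y + E\right) + E\right) + y\right)}{2} = \frac{7 \left(\left(\left(E + y\right) + E\right) + y\right)}{2} = \frac{7 \left(\left(y + 2 E\right) + y\right)}{2} = \frac{7 \left(2 E + 2 y\right)}{2} = 7 E + 7 y$)
$J{\left(T,g \right)} = 8 - 7 g$ ($J{\left(T,g \right)} = 2 - \left(1 + \left(7 \left(-1\right) + 7 g\right)\right) = 2 - \left(1 + \left(-7 + 7 g\right)\right) = 2 - \left(-6 + 7 g\right) = 8 - 7 g$)
$\left(-12 + J{\left(7,Y{\left(0,4 - 3 \right)} \right)}\right)^{2} = \left(-12 + \left(8 - -28\right)\right)^{2} = \left(-12 + \left(8 + 28\right)\right)^{2} = \left(-12 + 36\right)^{2} = 24^{2} = 576$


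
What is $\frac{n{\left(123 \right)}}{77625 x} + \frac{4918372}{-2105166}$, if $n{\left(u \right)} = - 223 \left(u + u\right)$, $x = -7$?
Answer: $- \frac{20293930072}{9078528375} \approx -2.2354$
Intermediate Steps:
$n{\left(u \right)} = - 446 u$ ($n{\left(u \right)} = - 223 \cdot 2 u = - 446 u$)
$\frac{n{\left(123 \right)}}{77625 x} + \frac{4918372}{-2105166} = \frac{\left(-446\right) 123}{77625 \left(-7\right)} + \frac{4918372}{-2105166} = - \frac{54858}{-543375} + 4918372 \left(- \frac{1}{2105166}\right) = \left(-54858\right) \left(- \frac{1}{543375}\right) - \frac{2459186}{1052583} = \frac{18286}{181125} - \frac{2459186}{1052583} = - \frac{20293930072}{9078528375}$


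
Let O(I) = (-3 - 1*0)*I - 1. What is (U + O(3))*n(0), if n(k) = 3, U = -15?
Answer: -75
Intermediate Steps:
O(I) = -1 - 3*I (O(I) = (-3 + 0)*I - 1 = -3*I - 1 = -1 - 3*I)
(U + O(3))*n(0) = (-15 + (-1 - 3*3))*3 = (-15 + (-1 - 9))*3 = (-15 - 10)*3 = -25*3 = -75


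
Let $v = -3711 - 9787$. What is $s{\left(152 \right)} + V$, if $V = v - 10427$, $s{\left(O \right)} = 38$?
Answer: $-23887$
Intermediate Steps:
$v = -13498$ ($v = -3711 - 9787 = -13498$)
$V = -23925$ ($V = -13498 - 10427 = -23925$)
$s{\left(152 \right)} + V = 38 - 23925 = -23887$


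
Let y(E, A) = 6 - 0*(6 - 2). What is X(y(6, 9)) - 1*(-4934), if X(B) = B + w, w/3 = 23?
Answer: 5009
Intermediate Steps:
w = 69 (w = 3*23 = 69)
y(E, A) = 6 (y(E, A) = 6 - 0*4 = 6 - 1*0 = 6 + 0 = 6)
X(B) = 69 + B (X(B) = B + 69 = 69 + B)
X(y(6, 9)) - 1*(-4934) = (69 + 6) - 1*(-4934) = 75 + 4934 = 5009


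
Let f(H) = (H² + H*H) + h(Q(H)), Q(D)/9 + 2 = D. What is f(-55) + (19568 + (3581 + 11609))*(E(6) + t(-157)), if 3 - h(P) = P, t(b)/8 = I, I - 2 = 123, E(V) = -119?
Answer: 30628364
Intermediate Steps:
Q(D) = -18 + 9*D
I = 125 (I = 2 + 123 = 125)
t(b) = 1000 (t(b) = 8*125 = 1000)
h(P) = 3 - P
f(H) = 21 - 9*H + 2*H² (f(H) = (H² + H*H) + (3 - (-18 + 9*H)) = (H² + H²) + (3 + (18 - 9*H)) = 2*H² + (21 - 9*H) = 21 - 9*H + 2*H²)
f(-55) + (19568 + (3581 + 11609))*(E(6) + t(-157)) = (21 - 9*(-55) + 2*(-55)²) + (19568 + (3581 + 11609))*(-119 + 1000) = (21 + 495 + 2*3025) + (19568 + 15190)*881 = (21 + 495 + 6050) + 34758*881 = 6566 + 30621798 = 30628364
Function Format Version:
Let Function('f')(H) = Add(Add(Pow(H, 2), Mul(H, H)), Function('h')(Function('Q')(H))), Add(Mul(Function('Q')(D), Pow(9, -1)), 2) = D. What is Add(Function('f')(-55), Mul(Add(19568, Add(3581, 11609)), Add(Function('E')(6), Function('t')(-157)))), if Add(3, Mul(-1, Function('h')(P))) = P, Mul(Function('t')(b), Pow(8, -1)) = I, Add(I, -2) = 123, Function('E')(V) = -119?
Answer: 30628364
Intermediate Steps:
Function('Q')(D) = Add(-18, Mul(9, D))
I = 125 (I = Add(2, 123) = 125)
Function('t')(b) = 1000 (Function('t')(b) = Mul(8, 125) = 1000)
Function('h')(P) = Add(3, Mul(-1, P))
Function('f')(H) = Add(21, Mul(-9, H), Mul(2, Pow(H, 2))) (Function('f')(H) = Add(Add(Pow(H, 2), Mul(H, H)), Add(3, Mul(-1, Add(-18, Mul(9, H))))) = Add(Add(Pow(H, 2), Pow(H, 2)), Add(3, Add(18, Mul(-9, H)))) = Add(Mul(2, Pow(H, 2)), Add(21, Mul(-9, H))) = Add(21, Mul(-9, H), Mul(2, Pow(H, 2))))
Add(Function('f')(-55), Mul(Add(19568, Add(3581, 11609)), Add(Function('E')(6), Function('t')(-157)))) = Add(Add(21, Mul(-9, -55), Mul(2, Pow(-55, 2))), Mul(Add(19568, Add(3581, 11609)), Add(-119, 1000))) = Add(Add(21, 495, Mul(2, 3025)), Mul(Add(19568, 15190), 881)) = Add(Add(21, 495, 6050), Mul(34758, 881)) = Add(6566, 30621798) = 30628364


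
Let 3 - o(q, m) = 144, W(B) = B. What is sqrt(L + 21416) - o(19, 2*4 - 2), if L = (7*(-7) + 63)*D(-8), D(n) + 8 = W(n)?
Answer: 141 + 2*sqrt(5298) ≈ 286.57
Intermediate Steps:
D(n) = -8 + n
L = -224 (L = (7*(-7) + 63)*(-8 - 8) = (-49 + 63)*(-16) = 14*(-16) = -224)
o(q, m) = -141 (o(q, m) = 3 - 1*144 = 3 - 144 = -141)
sqrt(L + 21416) - o(19, 2*4 - 2) = sqrt(-224 + 21416) - 1*(-141) = sqrt(21192) + 141 = 2*sqrt(5298) + 141 = 141 + 2*sqrt(5298)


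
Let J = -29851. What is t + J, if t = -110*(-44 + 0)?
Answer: -25011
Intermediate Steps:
t = 4840 (t = -110*(-44) = 4840)
t + J = 4840 - 29851 = -25011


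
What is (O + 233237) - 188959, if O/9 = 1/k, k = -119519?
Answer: 5292062273/119519 ≈ 44278.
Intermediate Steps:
O = -9/119519 (O = 9/(-119519) = 9*(-1/119519) = -9/119519 ≈ -7.5302e-5)
(O + 233237) - 188959 = (-9/119519 + 233237) - 188959 = 27876252994/119519 - 188959 = 5292062273/119519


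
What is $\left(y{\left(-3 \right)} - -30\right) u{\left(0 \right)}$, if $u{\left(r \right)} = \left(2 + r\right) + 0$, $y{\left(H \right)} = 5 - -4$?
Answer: $78$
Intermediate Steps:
$y{\left(H \right)} = 9$ ($y{\left(H \right)} = 5 + 4 = 9$)
$u{\left(r \right)} = 2 + r$
$\left(y{\left(-3 \right)} - -30\right) u{\left(0 \right)} = \left(9 - -30\right) \left(2 + 0\right) = \left(9 + 30\right) 2 = 39 \cdot 2 = 78$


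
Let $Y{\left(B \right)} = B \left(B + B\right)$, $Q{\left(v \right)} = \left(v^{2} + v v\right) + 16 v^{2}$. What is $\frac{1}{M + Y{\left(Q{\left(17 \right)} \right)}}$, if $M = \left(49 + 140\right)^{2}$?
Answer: $\frac{1}{54157329} \approx 1.8465 \cdot 10^{-8}$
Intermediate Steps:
$Q{\left(v \right)} = 18 v^{2}$ ($Q{\left(v \right)} = \left(v^{2} + v^{2}\right) + 16 v^{2} = 2 v^{2} + 16 v^{2} = 18 v^{2}$)
$Y{\left(B \right)} = 2 B^{2}$ ($Y{\left(B \right)} = B 2 B = 2 B^{2}$)
$M = 35721$ ($M = 189^{2} = 35721$)
$\frac{1}{M + Y{\left(Q{\left(17 \right)} \right)}} = \frac{1}{35721 + 2 \left(18 \cdot 17^{2}\right)^{2}} = \frac{1}{35721 + 2 \left(18 \cdot 289\right)^{2}} = \frac{1}{35721 + 2 \cdot 5202^{2}} = \frac{1}{35721 + 2 \cdot 27060804} = \frac{1}{35721 + 54121608} = \frac{1}{54157329}$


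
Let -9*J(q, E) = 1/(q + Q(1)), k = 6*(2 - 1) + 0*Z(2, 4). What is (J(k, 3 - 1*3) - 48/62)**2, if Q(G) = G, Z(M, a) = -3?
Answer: 2380849/3814209 ≈ 0.62421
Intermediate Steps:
k = 6 (k = 6*(2 - 1) + 0*(-3) = 6*1 + 0 = 6 + 0 = 6)
J(q, E) = -1/(9*(1 + q)) (J(q, E) = -1/(9*(q + 1)) = -1/(9*(1 + q)))
(J(k, 3 - 1*3) - 48/62)**2 = (-1/(9 + 9*6) - 48/62)**2 = (-1/(9 + 54) - 48*1/62)**2 = (-1/63 - 24/31)**2 = (-1543/1953)**2 = 2380849/3814209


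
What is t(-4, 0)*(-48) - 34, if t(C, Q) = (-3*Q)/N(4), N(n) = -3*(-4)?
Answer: -34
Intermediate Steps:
N(n) = 12
t(C, Q) = -Q/4 (t(C, Q) = -3*Q/12 = -3*Q*(1/12) = -Q/4)
t(-4, 0)*(-48) - 34 = -¼*0*(-48) - 34 = 0*(-48) - 34 = 0 - 34 = -34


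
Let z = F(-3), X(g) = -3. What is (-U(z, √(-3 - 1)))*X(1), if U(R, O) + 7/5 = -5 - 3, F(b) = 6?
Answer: -141/5 ≈ -28.200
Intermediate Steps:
z = 6
U(R, O) = -47/5 (U(R, O) = -7/5 + (-5 - 3) = -7/5 - 8 = -47/5)
(-U(z, √(-3 - 1)))*X(1) = -1*(-47/5)*(-3) = (47/5)*(-3) = -141/5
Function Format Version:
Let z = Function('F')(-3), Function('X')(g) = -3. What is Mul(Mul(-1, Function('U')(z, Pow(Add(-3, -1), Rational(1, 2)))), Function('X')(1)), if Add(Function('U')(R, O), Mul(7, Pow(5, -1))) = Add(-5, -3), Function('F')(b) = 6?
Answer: Rational(-141, 5) ≈ -28.200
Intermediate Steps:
z = 6
Function('U')(R, O) = Rational(-47, 5) (Function('U')(R, O) = Add(Rational(-7, 5), Add(-5, -3)) = Add(Rational(-7, 5), -8) = Rational(-47, 5))
Mul(Mul(-1, Function('U')(z, Pow(Add(-3, -1), Rational(1, 2)))), Function('X')(1)) = Mul(Mul(-1, Rational(-47, 5)), -3) = Mul(Rational(47, 5), -3) = Rational(-141, 5)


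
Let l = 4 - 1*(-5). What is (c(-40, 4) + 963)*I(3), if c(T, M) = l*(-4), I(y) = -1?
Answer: -927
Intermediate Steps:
l = 9 (l = 4 + 5 = 9)
c(T, M) = -36 (c(T, M) = 9*(-4) = -36)
(c(-40, 4) + 963)*I(3) = (-36 + 963)*(-1) = 927*(-1) = -927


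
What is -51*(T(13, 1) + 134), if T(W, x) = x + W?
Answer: -7548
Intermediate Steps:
T(W, x) = W + x
-51*(T(13, 1) + 134) = -51*((13 + 1) + 134) = -51*(14 + 134) = -51*148 = -7548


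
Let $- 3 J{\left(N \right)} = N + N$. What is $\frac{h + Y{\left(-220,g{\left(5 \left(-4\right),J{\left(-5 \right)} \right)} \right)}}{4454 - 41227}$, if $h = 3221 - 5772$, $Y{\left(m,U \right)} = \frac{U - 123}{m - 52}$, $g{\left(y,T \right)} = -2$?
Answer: $\frac{693747}{10002256} \approx 0.069359$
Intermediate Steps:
$J{\left(N \right)} = - \frac{2 N}{3}$ ($J{\left(N \right)} = - \frac{N + N}{3} = - \frac{2 N}{3}$)
$Y{\left(m,U \right)} = \frac{-123 + U}{-52 + m}$
$h = -2551$
$\frac{h + Y{\left(-220,g{\left(5 \left(-4\right),J{\left(-5 \right)} \right)} \right)}}{4454 - 41227} = \frac{-2551 + \frac{-123 - 2}{-52 - 220}}{4454 - 41227} = \frac{-2551 + \frac{1}{-272} \left(-125\right)}{-36773} = \left(-2551 - - \frac{125}{272}\right) \left(- \frac{1}{36773}\right) = \left(-2551 + \frac{125}{272}\right) \left(- \frac{1}{36773}\right) = \left(- \frac{693747}{272}\right) \left(- \frac{1}{36773}\right) = \frac{693747}{10002256}$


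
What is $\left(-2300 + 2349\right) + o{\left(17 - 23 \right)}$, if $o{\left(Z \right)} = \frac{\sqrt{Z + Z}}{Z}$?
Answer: $49 - \frac{i \sqrt{3}}{3} \approx 49.0 - 0.57735 i$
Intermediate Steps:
$o{\left(Z \right)} = \frac{\sqrt{2}}{\sqrt{Z}}$ ($o{\left(Z \right)} = \frac{\sqrt{2 Z}}{Z} = \frac{\sqrt{2} \sqrt{Z}}{Z} = \frac{\sqrt{2}}{\sqrt{Z}}$)
$\left(-2300 + 2349\right) + o{\left(17 - 23 \right)} = \left(-2300 + 2349\right) + \frac{\sqrt{2}}{\sqrt{17 - 23}} = 49 + \frac{\sqrt{2}}{i \sqrt{6}} = 49 + \sqrt{2} \left(- \frac{i \sqrt{6}}{6}\right) = 49 - \frac{i \sqrt{3}}{3}$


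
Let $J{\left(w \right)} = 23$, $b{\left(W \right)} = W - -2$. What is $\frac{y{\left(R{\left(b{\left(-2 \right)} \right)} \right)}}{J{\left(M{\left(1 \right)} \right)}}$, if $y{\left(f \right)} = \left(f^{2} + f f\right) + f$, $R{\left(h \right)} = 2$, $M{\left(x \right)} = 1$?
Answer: $\frac{10}{23} \approx 0.43478$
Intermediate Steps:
$b{\left(W \right)} = 2 + W$ ($b{\left(W \right)} = W + 2 = 2 + W$)
$y{\left(f \right)} = f + 2 f^{2}$ ($y{\left(f \right)} = \left(f^{2} + f^{2}\right) + f = 2 f^{2} + f = f + 2 f^{2}$)
$\frac{y{\left(R{\left(b{\left(-2 \right)} \right)} \right)}}{J{\left(M{\left(1 \right)} \right)}} = \frac{2 \left(1 + 2 \cdot 2\right)}{23} = 2 \left(1 + 4\right) \frac{1}{23} = 2 \cdot 5 \cdot \frac{1}{23} = 10 \cdot \frac{1}{23} = \frac{10}{23}$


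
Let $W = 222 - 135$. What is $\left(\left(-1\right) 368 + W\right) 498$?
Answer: $-139938$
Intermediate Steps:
$W = 87$
$\left(\left(-1\right) 368 + W\right) 498 = \left(\left(-1\right) 368 + 87\right) 498 = \left(-368 + 87\right) 498 = \left(-281\right) 498 = -139938$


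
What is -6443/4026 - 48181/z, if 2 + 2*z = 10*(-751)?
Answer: 28296133/2520276 ≈ 11.227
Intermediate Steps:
z = -3756 (z = -1 + (10*(-751))/2 = -1 + (½)*(-7510) = -1 - 3755 = -3756)
-6443/4026 - 48181/z = -6443/4026 - 48181/(-3756) = -6443*1/4026 - 48181*(-1/3756) = -6443/4026 + 48181/3756 = 28296133/2520276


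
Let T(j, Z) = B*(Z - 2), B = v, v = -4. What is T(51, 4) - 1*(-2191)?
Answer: 2183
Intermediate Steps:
B = -4
T(j, Z) = 8 - 4*Z (T(j, Z) = -4*(Z - 2) = -4*(-2 + Z) = 8 - 4*Z)
T(51, 4) - 1*(-2191) = (8 - 4*4) - 1*(-2191) = (8 - 16) + 2191 = -8 + 2191 = 2183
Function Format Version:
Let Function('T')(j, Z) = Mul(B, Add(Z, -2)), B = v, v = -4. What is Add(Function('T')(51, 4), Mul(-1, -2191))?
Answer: 2183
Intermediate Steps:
B = -4
Function('T')(j, Z) = Add(8, Mul(-4, Z)) (Function('T')(j, Z) = Mul(-4, Add(Z, -2)) = Mul(-4, Add(-2, Z)) = Add(8, Mul(-4, Z)))
Add(Function('T')(51, 4), Mul(-1, -2191)) = Add(Add(8, Mul(-4, 4)), Mul(-1, -2191)) = Add(Add(8, -16), 2191) = Add(-8, 2191) = 2183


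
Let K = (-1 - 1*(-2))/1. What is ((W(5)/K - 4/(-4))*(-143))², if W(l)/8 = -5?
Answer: 31102929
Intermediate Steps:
W(l) = -40 (W(l) = 8*(-5) = -40)
K = 1 (K = (-1 + 2)*1 = 1*1 = 1)
((W(5)/K - 4/(-4))*(-143))² = ((-40/1 - 4/(-4))*(-143))² = ((-40*1 - 4*(-¼))*(-143))² = ((-40 + 1)*(-143))² = (-39*(-143))² = 5577² = 31102929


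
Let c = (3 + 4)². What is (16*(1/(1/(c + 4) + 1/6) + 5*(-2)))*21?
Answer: -91392/59 ≈ -1549.0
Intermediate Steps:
c = 49 (c = 7² = 49)
(16*(1/(1/(c + 4) + 1/6) + 5*(-2)))*21 = (16*(1/(1/(49 + 4) + 1/6) + 5*(-2)))*21 = (16*(1/(1/53 + 1*(⅙)) - 10))*21 = (16*(1/(1/53 + ⅙) - 10))*21 = (16*(1/(59/318) - 10))*21 = (16*(318/59 - 10))*21 = (16*(-272/59))*21 = -4352/59*21 = -91392/59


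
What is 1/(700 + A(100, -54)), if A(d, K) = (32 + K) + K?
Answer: 1/624 ≈ 0.0016026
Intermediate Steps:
A(d, K) = 32 + 2*K
1/(700 + A(100, -54)) = 1/(700 + (32 + 2*(-54))) = 1/(700 + (32 - 108)) = 1/(700 - 76) = 1/624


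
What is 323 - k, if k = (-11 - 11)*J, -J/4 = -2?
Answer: 499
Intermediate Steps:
J = 8 (J = -4*(-2) = 8)
k = -176 (k = (-11 - 11)*8 = -22*8 = -176)
323 - k = 323 - 1*(-176) = 323 + 176 = 499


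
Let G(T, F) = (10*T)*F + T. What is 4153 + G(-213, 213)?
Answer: -449750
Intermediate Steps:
G(T, F) = T + 10*F*T (G(T, F) = 10*F*T + T = T + 10*F*T)
4153 + G(-213, 213) = 4153 - 213*(1 + 10*213) = 4153 - 213*(1 + 2130) = 4153 - 213*2131 = 4153 - 453903 = -449750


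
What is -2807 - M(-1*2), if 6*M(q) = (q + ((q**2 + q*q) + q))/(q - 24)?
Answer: -109472/39 ≈ -2807.0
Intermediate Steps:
M(q) = (2*q + 2*q**2)/(6*(-24 + q)) (M(q) = ((q + ((q**2 + q*q) + q))/(q - 24))/6 = ((q + ((q**2 + q**2) + q))/(-24 + q))/6 = ((q + (2*q**2 + q))/(-24 + q))/6 = ((q + (q + 2*q**2))/(-24 + q))/6 = ((2*q + 2*q**2)/(-24 + q))/6 = (2*q + 2*q**2)/(6*(-24 + q)))
-2807 - M(-1*2) = -2807 - (-1*2)*(1 - 1*2)/(3*(-24 - 1*2)) = -2807 - (-2)*(1 - 2)/(3*(-24 - 2)) = -2807 - (-2)*(-1)/(3*(-26)) = -2807 - (-2)*(-1)*(-1)/(3*26) = -2807 - 1*(-1/39) = -2807 + 1/39 = -109472/39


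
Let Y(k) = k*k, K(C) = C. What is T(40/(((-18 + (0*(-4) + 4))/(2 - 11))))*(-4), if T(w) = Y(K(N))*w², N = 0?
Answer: 0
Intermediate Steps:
Y(k) = k²
T(w) = 0 (T(w) = 0²*w² = 0*w² = 0)
T(40/(((-18 + (0*(-4) + 4))/(2 - 11))))*(-4) = 0*(-4) = 0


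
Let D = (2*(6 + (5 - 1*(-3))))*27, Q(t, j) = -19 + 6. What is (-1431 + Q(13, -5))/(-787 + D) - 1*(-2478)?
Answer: 78262/31 ≈ 2524.6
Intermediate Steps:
Q(t, j) = -13
D = 756 (D = (2*(6 + (5 + 3)))*27 = (2*(6 + 8))*27 = (2*14)*27 = 28*27 = 756)
(-1431 + Q(13, -5))/(-787 + D) - 1*(-2478) = (-1431 - 13)/(-787 + 756) - 1*(-2478) = -1444/(-31) + 2478 = -1444*(-1/31) + 2478 = 1444/31 + 2478 = 78262/31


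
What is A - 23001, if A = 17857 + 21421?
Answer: 16277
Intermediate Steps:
A = 39278
A - 23001 = 39278 - 23001 = 16277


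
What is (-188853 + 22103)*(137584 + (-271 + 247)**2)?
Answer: -23038180000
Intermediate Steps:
(-188853 + 22103)*(137584 + (-271 + 247)**2) = -166750*(137584 + (-24)**2) = -166750*(137584 + 576) = -166750*138160 = -23038180000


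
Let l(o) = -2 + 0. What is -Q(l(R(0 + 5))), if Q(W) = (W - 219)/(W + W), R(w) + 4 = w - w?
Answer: -221/4 ≈ -55.250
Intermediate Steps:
R(w) = -4 (R(w) = -4 + (w - w) = -4 + 0 = -4)
l(o) = -2
Q(W) = (-219 + W)/(2*W) (Q(W) = (-219 + W)/((2*W)) = (-219 + W)*(1/(2*W)) = (-219 + W)/(2*W))
-Q(l(R(0 + 5))) = -(-219 - 2)/(2*(-2)) = -(-1)*(-221)/(2*2) = -1*221/4 = -221/4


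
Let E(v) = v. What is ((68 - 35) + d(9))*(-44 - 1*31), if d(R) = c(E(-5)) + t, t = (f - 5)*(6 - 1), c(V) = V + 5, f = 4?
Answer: -2100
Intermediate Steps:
c(V) = 5 + V
t = -5 (t = (4 - 5)*(6 - 1) = -1*5 = -5)
d(R) = -5 (d(R) = (5 - 5) - 5 = 0 - 5 = -5)
((68 - 35) + d(9))*(-44 - 1*31) = ((68 - 35) - 5)*(-44 - 1*31) = (33 - 5)*(-44 - 31) = 28*(-75) = -2100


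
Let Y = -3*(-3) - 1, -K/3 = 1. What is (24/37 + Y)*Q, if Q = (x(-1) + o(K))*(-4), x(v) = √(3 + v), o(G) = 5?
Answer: -6400/37 - 1280*√2/37 ≈ -221.90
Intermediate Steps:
K = -3 (K = -3*1 = -3)
Y = 8 (Y = 9 - 1 = 8)
Q = -20 - 4*√2 (Q = (√(3 - 1) + 5)*(-4) = (√2 + 5)*(-4) = (5 + √2)*(-4) = -20 - 4*√2 ≈ -25.657)
(24/37 + Y)*Q = (24/37 + 8)*(-20 - 4*√2) = 320*(-20 - 4*√2)/37 = -6400/37 - 1280*√2/37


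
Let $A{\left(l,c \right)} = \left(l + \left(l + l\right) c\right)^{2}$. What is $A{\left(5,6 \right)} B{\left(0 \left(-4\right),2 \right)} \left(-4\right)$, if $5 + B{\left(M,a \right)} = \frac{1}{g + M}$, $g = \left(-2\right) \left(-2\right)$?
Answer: $80275$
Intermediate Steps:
$g = 4$
$B{\left(M,a \right)} = -5 + \frac{1}{4 + M}$
$A{\left(l,c \right)} = \left(l + 2 c l\right)^{2}$ ($A{\left(l,c \right)} = \left(l + 2 l c\right)^{2} = \left(l + 2 c l\right)^{2}$)
$A{\left(5,6 \right)} B{\left(0 \left(-4\right),2 \right)} \left(-4\right) = 5^{2} \left(1 + 2 \cdot 6\right)^{2} \frac{-19 - 5 \cdot 0 \left(-4\right)}{4 + 0 \left(-4\right)} \left(-4\right) = 25 \left(1 + 12\right)^{2} \frac{-19 - 0}{4 + 0} \left(-4\right) = 25 \cdot 13^{2} \frac{-19 + 0}{4} \left(-4\right) = 25 \cdot 169 \cdot \frac{1}{4} \left(-19\right) \left(-4\right) = 4225 \left(- \frac{19}{4}\right) \left(-4\right) = \left(- \frac{80275}{4}\right) \left(-4\right) = 80275$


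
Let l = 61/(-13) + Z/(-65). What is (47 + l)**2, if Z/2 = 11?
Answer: 7441984/4225 ≈ 1761.4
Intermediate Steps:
Z = 22 (Z = 2*11 = 22)
l = -327/65 (l = 61/(-13) + 22/(-65) = 61*(-1/13) + 22*(-1/65) = -61/13 - 22/65 = -327/65 ≈ -5.0308)
(47 + l)**2 = (47 - 327/65)**2 = (2728/65)**2 = 7441984/4225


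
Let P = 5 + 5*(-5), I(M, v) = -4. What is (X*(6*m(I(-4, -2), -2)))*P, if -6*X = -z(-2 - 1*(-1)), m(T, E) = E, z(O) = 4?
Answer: 160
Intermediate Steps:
P = -20 (P = 5 - 25 = -20)
X = 2/3 (X = -(-1)*4/6 = -1/6*(-4) = 2/3 ≈ 0.66667)
(X*(6*m(I(-4, -2), -2)))*P = (2*(6*(-2))/3)*(-20) = ((2/3)*(-12))*(-20) = -8*(-20) = 160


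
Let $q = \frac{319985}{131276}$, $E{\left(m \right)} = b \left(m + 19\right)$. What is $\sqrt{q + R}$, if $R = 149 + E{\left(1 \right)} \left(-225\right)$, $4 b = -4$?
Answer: $\frac{3 \sqrt{2226667443919}}{65638} \approx 68.201$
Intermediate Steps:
$b = -1$ ($b = \frac{1}{4} \left(-4\right) = -1$)
$E{\left(m \right)} = -19 - m$ ($E{\left(m \right)} = - (m + 19) = - (19 + m) = -19 - m$)
$q = \frac{319985}{131276}$ ($q = 319985 \cdot \frac{1}{131276} = \frac{319985}{131276} \approx 2.4375$)
$R = 4649$ ($R = 149 + \left(-19 - 1\right) \left(-225\right) = 149 - -4500 = 149 + 4500 = 4649$)
$\sqrt{q + R} = \sqrt{\frac{319985}{131276} + 4649} = \sqrt{\frac{610622109}{131276}} = \frac{3 \sqrt{2226667443919}}{65638}$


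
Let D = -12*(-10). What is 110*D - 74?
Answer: 13126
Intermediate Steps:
D = 120
110*D - 74 = 110*120 - 74 = 13200 - 74 = 13126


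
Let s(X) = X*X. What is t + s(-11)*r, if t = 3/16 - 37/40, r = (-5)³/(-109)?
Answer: 1203569/8720 ≈ 138.02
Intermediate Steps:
r = 125/109 (r = -125*(-1/109) = 125/109 ≈ 1.1468)
s(X) = X²
t = -59/80 (t = 3*(1/16) - 37*1/40 = 3/16 - 37/40 = -59/80 ≈ -0.73750)
t + s(-11)*r = -59/80 + (-11)²*(125/109) = -59/80 + 121*(125/109) = -59/80 + 15125/109 = 1203569/8720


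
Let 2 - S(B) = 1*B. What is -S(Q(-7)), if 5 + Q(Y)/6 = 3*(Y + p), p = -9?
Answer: -320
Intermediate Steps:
Q(Y) = -192 + 18*Y (Q(Y) = -30 + 6*(3*(Y - 9)) = -30 + 6*(3*(-9 + Y)) = -30 + 6*(-27 + 3*Y) = -30 + (-162 + 18*Y) = -192 + 18*Y)
S(B) = 2 - B
-S(Q(-7)) = -(2 - (-192 + 18*(-7))) = -(2 - (-192 - 126)) = -(2 - 1*(-318)) = -(2 + 318) = -1*320 = -320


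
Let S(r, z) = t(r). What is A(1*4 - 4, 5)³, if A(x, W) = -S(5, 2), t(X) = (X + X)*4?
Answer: -64000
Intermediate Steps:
t(X) = 8*X (t(X) = (2*X)*4 = 8*X)
S(r, z) = 8*r
A(x, W) = -40 (A(x, W) = -8*5 = -1*40 = -40)
A(1*4 - 4, 5)³ = (-40)³ = -64000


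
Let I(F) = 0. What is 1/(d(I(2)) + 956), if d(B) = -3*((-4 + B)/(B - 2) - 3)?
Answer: 1/959 ≈ 0.0010428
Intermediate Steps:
d(B) = 9 - 3*(-4 + B)/(-2 + B) (d(B) = -3*((-4 + B)/(-2 + B) - 3) = -3*(-3 + (-4 + B)/(-2 + B)) = 9 - 3*(-4 + B)/(-2 + B))
1/(d(I(2)) + 956) = 1/(6*(-1 + 0)/(-2 + 0) + 956) = 1/(6*(-1)/(-2) + 956) = 1/(6*(-½)*(-1) + 956) = 1/(3 + 956) = 1/959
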